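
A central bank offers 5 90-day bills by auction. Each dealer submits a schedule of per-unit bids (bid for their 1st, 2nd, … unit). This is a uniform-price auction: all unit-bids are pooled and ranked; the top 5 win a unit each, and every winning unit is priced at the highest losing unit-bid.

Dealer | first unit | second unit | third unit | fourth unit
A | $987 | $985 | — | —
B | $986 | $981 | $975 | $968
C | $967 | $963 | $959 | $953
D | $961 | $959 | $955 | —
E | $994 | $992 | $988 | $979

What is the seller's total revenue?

All unit-bids, highest first — top 5: 994 (E-1), 992 (E-2), 988 (E-3), 987 (A-1), 986 (B-1)
The (k+1)-th unit-bid is $985.
Allocation: A 1, B 1, E 3. Every unit priced at $985.
Revenue = 5 × 985 = $4,925.

Total revenue: $4,925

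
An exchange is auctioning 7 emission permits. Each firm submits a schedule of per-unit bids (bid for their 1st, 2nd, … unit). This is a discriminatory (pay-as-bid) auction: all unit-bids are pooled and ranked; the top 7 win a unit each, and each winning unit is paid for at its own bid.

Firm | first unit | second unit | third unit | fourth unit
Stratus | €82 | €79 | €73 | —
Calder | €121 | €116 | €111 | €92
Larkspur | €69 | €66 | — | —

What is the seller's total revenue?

Merging the schedules and taking the best 7: 121 (Calder-1), 116 (Calder-2), 111 (Calder-3), 92 (Calder-4), 82 (Stratus-1), 79 (Stratus-2), 73 (Stratus-3)
Next rejected bid: €69 (not a price — pay-as-bid).
Each winning unit pays its own bid.
Revenue = 121 + 116 + 111 + 92 + 82 + 79 + 73 = €674.

Total revenue: €674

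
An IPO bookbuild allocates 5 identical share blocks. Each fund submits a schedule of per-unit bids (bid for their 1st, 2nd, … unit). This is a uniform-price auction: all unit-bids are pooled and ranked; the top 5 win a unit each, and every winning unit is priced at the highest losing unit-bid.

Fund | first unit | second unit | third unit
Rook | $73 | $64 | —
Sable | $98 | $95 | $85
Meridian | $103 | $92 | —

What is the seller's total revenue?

Merging the schedules and taking the best 5: 103 (Meridian-1), 98 (Sable-1), 95 (Sable-2), 92 (Meridian-2), 85 (Sable-3)
Highest rejected unit-bid = $73.
Allocation: Meridian 2, Sable 3. Every unit priced at $73.
Revenue = 5 × 73 = $365.

Total revenue: $365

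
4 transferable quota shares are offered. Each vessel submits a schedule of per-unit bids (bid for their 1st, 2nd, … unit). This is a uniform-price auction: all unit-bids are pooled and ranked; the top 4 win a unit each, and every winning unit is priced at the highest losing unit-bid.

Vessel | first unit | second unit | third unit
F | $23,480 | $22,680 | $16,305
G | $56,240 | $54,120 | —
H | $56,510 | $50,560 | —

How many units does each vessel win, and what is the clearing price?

Merging the schedules and taking the best 4: 56,510 (H-1), 56,240 (G-1), 54,120 (G-2), 50,560 (H-2)
The (k+1)-th unit-bid is $23,480.
Allocation: G 2, H 2.

G 2, H 2; clearing price $23,480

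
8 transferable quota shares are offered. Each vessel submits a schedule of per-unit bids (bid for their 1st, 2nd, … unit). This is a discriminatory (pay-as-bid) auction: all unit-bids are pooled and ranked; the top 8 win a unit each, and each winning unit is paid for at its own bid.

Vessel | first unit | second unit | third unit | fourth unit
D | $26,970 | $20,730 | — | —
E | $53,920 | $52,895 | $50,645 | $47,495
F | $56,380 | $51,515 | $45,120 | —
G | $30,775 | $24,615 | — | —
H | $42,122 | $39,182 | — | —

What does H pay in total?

H pays $42,122

Merging the schedules and taking the best 8: 56,380 (F-1), 53,920 (E-1), 52,895 (E-2), 51,515 (F-2), 50,645 (E-3), 47,495 (E-4), 45,120 (F-3), 42,122 (H-1)
Next rejected bid: $39,182 (not a price — pay-as-bid).
H's winning unit-bids: 42,122 = $42,122.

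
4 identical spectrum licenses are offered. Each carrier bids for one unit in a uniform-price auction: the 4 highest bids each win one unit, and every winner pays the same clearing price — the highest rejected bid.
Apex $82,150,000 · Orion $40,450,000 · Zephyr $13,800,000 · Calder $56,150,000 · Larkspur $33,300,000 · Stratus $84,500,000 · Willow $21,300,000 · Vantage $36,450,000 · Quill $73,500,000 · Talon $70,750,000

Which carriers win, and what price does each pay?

Stratus, Apex, Quill, Talon; each pays $56,150,000

Sorting: 84,500,000 (Stratus), 82,150,000 (Apex), 73,500,000 (Quill), 70,750,000 (Talon), 56,150,000 (Calder), 40,450,000 (Orion), …
Top 4: Stratus, Apex, Quill, Talon.
Highest unsuccessful bid: $56,150,000 → clearing price.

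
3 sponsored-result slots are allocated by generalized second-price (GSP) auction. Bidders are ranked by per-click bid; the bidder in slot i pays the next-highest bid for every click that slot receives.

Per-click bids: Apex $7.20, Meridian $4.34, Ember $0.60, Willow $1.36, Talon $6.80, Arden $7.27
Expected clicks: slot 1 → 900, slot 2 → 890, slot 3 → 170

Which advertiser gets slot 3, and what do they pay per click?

Talon; $4.34 per click

Per-click bids in order: $7.27 (Arden) > $7.20 (Apex) > $6.80 (Talon) > $4.34 (Meridian) > …
Slot 3 goes to the third-ranked bidder, Talon, who pays the next bid down: $4.34/click.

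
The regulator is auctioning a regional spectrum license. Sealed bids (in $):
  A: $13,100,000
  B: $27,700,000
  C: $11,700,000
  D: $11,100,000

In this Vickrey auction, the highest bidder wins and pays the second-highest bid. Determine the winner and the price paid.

Vickrey auction: the highest bidder wins and pays the second-highest bid.
Bids ranked: 27,700,000 (B) > 13,100,000 (A) > 11,700,000 (C) > 11,100,000 (D)
Second-price: B pays A's bid of $13,100,000.

B pays $13,100,000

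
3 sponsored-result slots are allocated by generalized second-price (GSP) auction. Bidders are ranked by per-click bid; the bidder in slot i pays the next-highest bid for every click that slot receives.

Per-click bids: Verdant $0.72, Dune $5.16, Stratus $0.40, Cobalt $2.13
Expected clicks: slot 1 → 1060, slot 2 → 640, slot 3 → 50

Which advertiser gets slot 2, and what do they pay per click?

Ranked by bid: $5.16 (Dune) > $2.13 (Cobalt) > $0.72 (Verdant) > $0.40 (Stratus)
Slot 2 goes to the second-ranked bidder, Cobalt, who pays the next bid down: $0.72/click.

Cobalt; $0.72 per click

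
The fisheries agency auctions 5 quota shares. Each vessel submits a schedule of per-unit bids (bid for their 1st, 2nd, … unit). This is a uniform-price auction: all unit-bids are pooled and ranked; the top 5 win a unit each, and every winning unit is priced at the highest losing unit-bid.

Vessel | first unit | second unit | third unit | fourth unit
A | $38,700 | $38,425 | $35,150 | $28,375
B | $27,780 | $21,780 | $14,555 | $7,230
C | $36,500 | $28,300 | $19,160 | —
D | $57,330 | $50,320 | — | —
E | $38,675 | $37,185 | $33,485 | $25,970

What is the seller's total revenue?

Pooled unit-bids ranked (top 5): 57,330 (D-1), 50,320 (D-2), 38,700 (A-1), 38,675 (E-1), 38,425 (A-2)
First bid not allocated: $37,185.
Allocation: A 2, D 2, E 1. Every unit priced at $37,185.
Revenue = 5 × 37,185 = $185,925.

Total revenue: $185,925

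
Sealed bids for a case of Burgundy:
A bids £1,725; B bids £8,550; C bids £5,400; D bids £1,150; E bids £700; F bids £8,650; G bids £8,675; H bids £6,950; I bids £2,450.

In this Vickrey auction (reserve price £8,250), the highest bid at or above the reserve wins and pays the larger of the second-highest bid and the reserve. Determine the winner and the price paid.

Bids ranked: 8,675 (G) > 8,650 (F) > 8,550 (B) > 6,950 (H) > 5,400 (C) > 2,450 (I) > …
G has the top bid at or above the reserve (£8,675).
Second-highest bid £8,650 exceeds the reserve £8,250 → payment £8,650.

G pays £8,650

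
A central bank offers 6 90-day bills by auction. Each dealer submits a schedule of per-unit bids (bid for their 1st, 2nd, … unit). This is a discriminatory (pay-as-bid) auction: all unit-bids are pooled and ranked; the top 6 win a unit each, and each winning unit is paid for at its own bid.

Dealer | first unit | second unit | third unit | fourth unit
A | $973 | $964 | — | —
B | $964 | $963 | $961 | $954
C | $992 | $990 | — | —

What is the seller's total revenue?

Total revenue: $5,846

All unit-bids, highest first — top 6: 992 (C-1), 990 (C-2), 973 (A-1), 964 (A-2), 964 (B-1), 963 (B-2)
Next rejected bid: $961 (not a price — pay-as-bid).
Each winning unit pays its own bid.
Revenue = 992 + 990 + 973 + 964 + 964 + 963 = $5,846.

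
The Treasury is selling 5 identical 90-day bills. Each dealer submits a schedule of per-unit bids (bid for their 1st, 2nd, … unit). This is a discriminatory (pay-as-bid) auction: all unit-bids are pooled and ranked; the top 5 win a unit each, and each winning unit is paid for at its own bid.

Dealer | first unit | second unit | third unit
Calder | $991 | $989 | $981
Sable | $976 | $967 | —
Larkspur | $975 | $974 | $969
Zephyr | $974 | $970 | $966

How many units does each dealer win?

Calder 3, Larkspur 1, Sable 1

All unit-bids, highest first — top 5: 991 (Calder-1), 989 (Calder-2), 981 (Calder-3), 976 (Sable-1), 975 (Larkspur-1)
Next rejected bid: $974 (not a price — pay-as-bid).
Allocation: Calder 3, Larkspur 1, Sable 1.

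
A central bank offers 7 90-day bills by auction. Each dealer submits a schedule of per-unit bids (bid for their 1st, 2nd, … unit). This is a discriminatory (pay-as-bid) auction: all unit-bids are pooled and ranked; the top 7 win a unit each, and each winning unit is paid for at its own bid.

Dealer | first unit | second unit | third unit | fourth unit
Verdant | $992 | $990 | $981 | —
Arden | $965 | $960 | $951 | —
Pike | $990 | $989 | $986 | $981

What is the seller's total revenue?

All unit-bids, highest first — top 7: 992 (Verdant-1), 990 (Verdant-2), 990 (Pike-1), 989 (Pike-2), 986 (Pike-3), 981 (Verdant-3), 981 (Pike-4)
Next rejected bid: $965 (not a price — pay-as-bid).
Each winning unit pays its own bid.
Revenue = 992 + 990 + 990 + 989 + 986 + 981 + 981 = $6,909.

Total revenue: $6,909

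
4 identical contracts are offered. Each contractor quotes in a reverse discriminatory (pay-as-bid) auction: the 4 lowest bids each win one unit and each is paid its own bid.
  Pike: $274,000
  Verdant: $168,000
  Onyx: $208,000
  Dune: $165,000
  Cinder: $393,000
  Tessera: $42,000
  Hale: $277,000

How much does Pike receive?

Ordering the bids: 42,000 (Tessera), 165,000 (Dune), 168,000 (Verdant), 208,000 (Onyx), 274,000 (Pike), 277,000 (Hale), …
Winners (4 units): Tessera, Dune, Verdant, Onyx.
Pike does not win → $0.

Pike is paid $0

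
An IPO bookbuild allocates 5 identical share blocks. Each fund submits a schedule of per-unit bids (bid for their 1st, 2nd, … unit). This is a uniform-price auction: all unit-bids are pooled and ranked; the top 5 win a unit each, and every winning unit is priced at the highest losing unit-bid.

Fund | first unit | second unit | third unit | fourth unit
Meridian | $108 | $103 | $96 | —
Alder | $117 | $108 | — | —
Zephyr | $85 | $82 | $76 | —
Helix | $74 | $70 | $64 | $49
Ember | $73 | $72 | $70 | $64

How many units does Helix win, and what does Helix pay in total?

All unit-bids, highest first — top 5: 117 (Alder-1), 108 (Meridian-1), 108 (Alder-2), 103 (Meridian-2), 96 (Meridian-3)
Highest rejected unit-bid = $85.
Helix wins 0 unit(s) at $85 each.

Helix: 0 units, pays $0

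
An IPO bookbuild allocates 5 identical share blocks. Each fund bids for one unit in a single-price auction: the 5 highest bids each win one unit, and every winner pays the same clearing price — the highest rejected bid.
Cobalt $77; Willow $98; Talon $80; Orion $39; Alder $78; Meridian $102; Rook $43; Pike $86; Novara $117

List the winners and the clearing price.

Ordering the bids: 117 (Novara), 102 (Meridian), 98 (Willow), 86 (Pike), 80 (Talon), 78 (Alder), 77 (Cobalt), …
Top 5: Novara, Meridian, Willow, Pike, Talon.
First losing bid is Alder's $78, which sets the uniform price.

Novara, Meridian, Willow, Pike, Talon; each pays $78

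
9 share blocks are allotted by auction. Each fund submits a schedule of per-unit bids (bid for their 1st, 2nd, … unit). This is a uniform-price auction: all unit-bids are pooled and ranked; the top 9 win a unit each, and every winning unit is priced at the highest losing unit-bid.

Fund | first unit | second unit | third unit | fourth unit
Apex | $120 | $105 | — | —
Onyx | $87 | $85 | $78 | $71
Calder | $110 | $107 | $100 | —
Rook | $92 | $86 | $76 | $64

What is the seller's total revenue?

Total revenue: $702

All unit-bids, highest first — top 9: 120 (Apex-1), 110 (Calder-1), 107 (Calder-2), 105 (Apex-2), 100 (Calder-3), 92 (Rook-1), 87 (Onyx-1), 86 (Rook-2), 85 (Onyx-2)
The (k+1)-th unit-bid is $78.
Allocation: Apex 2, Calder 3, Onyx 2, Rook 2. Every unit priced at $78.
Revenue = 9 × 78 = $702.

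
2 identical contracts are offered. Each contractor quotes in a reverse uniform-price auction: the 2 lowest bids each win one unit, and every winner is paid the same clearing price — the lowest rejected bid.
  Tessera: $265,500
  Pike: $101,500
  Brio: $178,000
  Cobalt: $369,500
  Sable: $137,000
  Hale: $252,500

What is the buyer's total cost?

Ordering the bids: 101,500 (Pike), 137,000 (Sable), 178,000 (Brio), 252,500 (Hale), …
Lowest 2: Pike, Sable.
First losing bid is Brio's $178,000, which sets the uniform price.
Total cost = 2 × $178,000 = $356,000.

Total cost: $356,000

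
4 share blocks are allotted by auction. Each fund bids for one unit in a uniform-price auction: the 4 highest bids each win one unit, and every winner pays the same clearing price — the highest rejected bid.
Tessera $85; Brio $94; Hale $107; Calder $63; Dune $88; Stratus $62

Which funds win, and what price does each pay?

Bids ranked high→low: 107 (Hale), 94 (Brio), 88 (Dune), 85 (Tessera), 63 (Calder), 62 (Stratus)
The 4 highest are Hale, Brio, Dune, Tessera.
Highest unsuccessful bid: $63 → clearing price.

Hale, Brio, Dune, Tessera; each pays $63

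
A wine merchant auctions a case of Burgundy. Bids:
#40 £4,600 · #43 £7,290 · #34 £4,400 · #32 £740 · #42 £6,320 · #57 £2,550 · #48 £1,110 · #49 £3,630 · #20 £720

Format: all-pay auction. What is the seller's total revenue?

Rule: the highest bidder wins the item, but every bidder pays their own bid.
Bids in order: 7,290 (#43) > 6,320 (#42) > 4,600 (#40) > 4,400 (#34) > 3,630 (#49) > 2,550 (#57) > …
Every bidder forfeits their bid regardless of winning.
Revenue = 4,600 + 7,290 + 4,400 + 740 + 6,320 + 2,550 + 1,110 + 3,630 + 720 = £31,360.

Total revenue: £31,360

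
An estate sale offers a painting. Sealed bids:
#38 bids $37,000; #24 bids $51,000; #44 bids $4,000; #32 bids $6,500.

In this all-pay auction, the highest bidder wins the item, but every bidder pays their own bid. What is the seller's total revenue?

Total revenue: $98,500

Bids in order: 51,000 (#24) > 37,000 (#38) > 6,500 (#32) > 4,000 (#44)
#24 wins with the top bid; all bids are sunk regardless.
Every bidder forfeits their bid regardless of winning.
Revenue = 37,000 + 51,000 + 4,000 + 6,500 = $98,500.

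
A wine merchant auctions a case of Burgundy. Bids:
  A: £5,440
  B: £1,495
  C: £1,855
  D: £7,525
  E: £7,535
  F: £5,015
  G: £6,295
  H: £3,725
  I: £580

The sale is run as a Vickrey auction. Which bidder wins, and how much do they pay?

E pays £7,525

Bids ranked: 7,535 (E) > 7,525 (D) > 6,295 (G) > 5,440 (A) > 5,015 (F) > 3,725 (H) > …
E is highest; pays the second-highest bid, £7,525.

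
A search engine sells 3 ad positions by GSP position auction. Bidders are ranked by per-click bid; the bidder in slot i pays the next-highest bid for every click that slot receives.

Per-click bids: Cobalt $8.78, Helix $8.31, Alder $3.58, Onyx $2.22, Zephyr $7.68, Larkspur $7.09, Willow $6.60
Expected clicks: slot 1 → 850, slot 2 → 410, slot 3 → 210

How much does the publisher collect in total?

Total revenue: $11701.20

Per-click bids in order: $8.78 (Cobalt) > $8.31 (Helix) > $7.68 (Zephyr) > $7.09 (Larkspur) > …
Slot 1: Cobalt pays $8.31 × 850 = $7063.50
Slot 2: Helix pays $7.68 × 410 = $3148.80
Slot 3: Zephyr pays $7.09 × 210 = $1488.90
Total = $11701.20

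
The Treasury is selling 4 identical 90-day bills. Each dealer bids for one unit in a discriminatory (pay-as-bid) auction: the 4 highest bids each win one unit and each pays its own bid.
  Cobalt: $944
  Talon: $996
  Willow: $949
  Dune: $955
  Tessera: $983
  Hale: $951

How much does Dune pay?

Dune pays $955

Sorting: 996 (Talon), 983 (Tessera), 955 (Dune), 951 (Hale), 949 (Willow), 944 (Cobalt)
Winners (4 units): Talon, Tessera, Dune, Hale.
Dune wins → own bid $955.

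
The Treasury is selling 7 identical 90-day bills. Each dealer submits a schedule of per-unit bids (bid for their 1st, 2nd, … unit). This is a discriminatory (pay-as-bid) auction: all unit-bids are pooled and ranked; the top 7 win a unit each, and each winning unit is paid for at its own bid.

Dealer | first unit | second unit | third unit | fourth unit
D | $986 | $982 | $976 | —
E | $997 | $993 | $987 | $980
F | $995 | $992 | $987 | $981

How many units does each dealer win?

D 1, E 3, F 3

All unit-bids, highest first — top 7: 997 (E-1), 995 (F-1), 993 (E-2), 992 (F-2), 987 (E-3), 987 (F-3), 986 (D-1)
Next rejected bid: $982 (not a price — pay-as-bid).
Allocation: D 1, E 3, F 3.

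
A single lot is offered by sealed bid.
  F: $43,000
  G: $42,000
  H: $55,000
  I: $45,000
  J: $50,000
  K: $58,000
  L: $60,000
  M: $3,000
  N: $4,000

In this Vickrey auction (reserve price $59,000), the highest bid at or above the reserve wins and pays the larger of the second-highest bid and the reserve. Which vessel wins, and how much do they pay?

L pays $59,000

Sorting bids: 60,000 (L) > 58,000 (K) > 55,000 (H) > 50,000 (J) > 45,000 (I) > 43,000 (F) > …
L has the top bid at or above the reserve ($60,000).
Second-highest bid $58,000 is below the reserve $59,000, so the reserve binds → payment $59,000.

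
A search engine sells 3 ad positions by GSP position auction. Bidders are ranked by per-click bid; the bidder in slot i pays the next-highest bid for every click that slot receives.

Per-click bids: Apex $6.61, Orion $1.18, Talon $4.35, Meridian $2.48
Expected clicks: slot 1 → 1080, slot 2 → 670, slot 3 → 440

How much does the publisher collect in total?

Total revenue: $6878.80

Sorting advertisers: $6.61 (Apex) > $4.35 (Talon) > $2.48 (Meridian) > $1.18 (Orion)
Slot 1: Apex pays $4.35 × 1080 = $4698.00
Slot 2: Talon pays $2.48 × 670 = $1661.60
Slot 3: Meridian pays $1.18 × 440 = $519.20
Total = $6878.80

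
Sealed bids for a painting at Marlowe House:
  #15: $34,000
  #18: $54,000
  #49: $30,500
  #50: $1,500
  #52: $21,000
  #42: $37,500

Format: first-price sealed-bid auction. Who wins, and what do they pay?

#18 pays $54,000

Rule: the highest bidder wins and pays their own bid.
Sorting bids: 54,000 (#18) > 37,500 (#42) > 34,000 (#15) > 30,500 (#49) > 21,000 (#52) > 1,500 (#50)
#18 has the highest bid and pays exactly that: $54,000.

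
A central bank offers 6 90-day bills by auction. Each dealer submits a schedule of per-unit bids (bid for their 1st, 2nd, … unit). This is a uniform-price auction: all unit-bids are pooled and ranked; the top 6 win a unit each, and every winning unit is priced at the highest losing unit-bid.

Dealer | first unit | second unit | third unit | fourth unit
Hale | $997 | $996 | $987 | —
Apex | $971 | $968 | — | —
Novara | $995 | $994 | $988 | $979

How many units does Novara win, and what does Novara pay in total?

Novara: 3 units, pays $2,937

All unit-bids, highest first — top 6: 997 (Hale-1), 996 (Hale-2), 995 (Novara-1), 994 (Novara-2), 988 (Novara-3), 987 (Hale-3)
Highest rejected unit-bid = $979.
Novara wins 3 unit(s) at $979 each.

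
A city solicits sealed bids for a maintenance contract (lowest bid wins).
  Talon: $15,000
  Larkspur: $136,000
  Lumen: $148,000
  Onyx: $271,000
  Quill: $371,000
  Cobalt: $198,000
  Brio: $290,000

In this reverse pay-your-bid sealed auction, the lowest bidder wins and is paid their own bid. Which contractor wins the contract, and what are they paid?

Bids in order: 15,000 (Talon) < 136,000 (Larkspur) < 148,000 (Lumen) < 198,000 (Cobalt) < 271,000 (Onyx) < 290,000 (Brio) < …
First-price: Talon is paid what they bid, $15,000.

Talon is paid $15,000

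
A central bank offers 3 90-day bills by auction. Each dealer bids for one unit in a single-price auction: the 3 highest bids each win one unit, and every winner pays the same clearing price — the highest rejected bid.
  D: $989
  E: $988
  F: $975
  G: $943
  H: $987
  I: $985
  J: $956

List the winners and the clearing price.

D, E, H; each pays $985

Sorting: 989 (D), 988 (E), 987 (H), 985 (I), 975 (F), …
Winners (3 units): D, E, H.
First losing bid is I's $985, which sets the uniform price.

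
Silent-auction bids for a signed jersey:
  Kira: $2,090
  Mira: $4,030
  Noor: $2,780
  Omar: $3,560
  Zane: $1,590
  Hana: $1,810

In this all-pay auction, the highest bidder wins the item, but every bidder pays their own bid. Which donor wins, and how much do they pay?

Mira pays $4,030

Bids ranked: 4,030 (Mira) > 3,560 (Omar) > 2,780 (Noor) > 2,090 (Kira) > 1,810 (Hana) > 1,590 (Zane)
Mira is highest and takes the item; every bidder forfeits their bid.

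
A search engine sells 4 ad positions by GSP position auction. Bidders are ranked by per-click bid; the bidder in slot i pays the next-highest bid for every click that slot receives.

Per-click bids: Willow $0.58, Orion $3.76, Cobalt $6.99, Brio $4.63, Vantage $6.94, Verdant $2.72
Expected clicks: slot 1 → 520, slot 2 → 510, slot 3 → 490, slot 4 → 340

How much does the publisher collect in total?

Sorting advertisers: $6.99 (Cobalt) > $6.94 (Vantage) > $4.63 (Brio) > $3.76 (Orion) > $2.72 (Verdant) > …
Slot 1: Cobalt pays $6.94 × 520 = $3608.80
Slot 2: Vantage pays $4.63 × 510 = $2361.30
Slot 3: Brio pays $3.76 × 490 = $1842.40
Slot 4: Orion pays $2.72 × 340 = $924.80
Total = $8737.30

Total revenue: $8737.30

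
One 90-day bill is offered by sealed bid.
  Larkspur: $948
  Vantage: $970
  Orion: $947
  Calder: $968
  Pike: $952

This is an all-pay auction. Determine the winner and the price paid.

Vantage pays $970

Bids in order: 970 (Vantage) > 968 (Calder) > 952 (Pike) > 948 (Larkspur) > 947 (Orion)
Vantage wins with the top bid; all bids are sunk regardless.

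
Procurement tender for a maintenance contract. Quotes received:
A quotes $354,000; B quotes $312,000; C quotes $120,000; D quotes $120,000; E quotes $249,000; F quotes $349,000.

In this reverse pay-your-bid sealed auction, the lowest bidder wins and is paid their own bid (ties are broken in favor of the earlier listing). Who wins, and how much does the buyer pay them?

C is paid $120,000

Rule: the lowest bidder wins and is paid their own bid.
Bids ranked: 120,000 (C) < 120,000 (D) < 249,000 (E) < 312,000 (B) < 349,000 (F) < 354,000 (A)
C and D tie at $120,000; tie-break gives it to C.
First-price: C is paid what they bid, $120,000.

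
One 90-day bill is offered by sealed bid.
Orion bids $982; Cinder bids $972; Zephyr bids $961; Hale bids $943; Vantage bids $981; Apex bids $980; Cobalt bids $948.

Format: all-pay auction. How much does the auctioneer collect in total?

Total revenue: $6,767

Bids in order: 982 (Orion) > 981 (Vantage) > 980 (Apex) > 972 (Cinder) > 961 (Zephyr) > 948 (Cobalt) > …
Every bidder forfeits their bid regardless of winning.
Revenue = 982 + 972 + 961 + 943 + 981 + 980 + 948 = $6,767.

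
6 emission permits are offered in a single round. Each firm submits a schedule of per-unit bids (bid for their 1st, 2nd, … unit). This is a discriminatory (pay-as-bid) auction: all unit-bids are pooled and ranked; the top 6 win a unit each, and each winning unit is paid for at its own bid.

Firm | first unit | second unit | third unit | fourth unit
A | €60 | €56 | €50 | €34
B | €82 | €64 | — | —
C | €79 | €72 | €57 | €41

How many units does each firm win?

A 1, B 2, C 3

All unit-bids, highest first — top 6: 82 (B-1), 79 (C-1), 72 (C-2), 64 (B-2), 60 (A-1), 57 (C-3)
Next rejected bid: €56 (not a price — pay-as-bid).
Allocation: A 1, B 2, C 3.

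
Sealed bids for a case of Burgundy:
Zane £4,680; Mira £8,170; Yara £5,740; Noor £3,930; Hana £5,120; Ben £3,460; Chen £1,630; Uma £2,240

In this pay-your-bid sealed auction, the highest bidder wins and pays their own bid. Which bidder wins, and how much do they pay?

Bids in order: 8,170 (Mira) > 5,740 (Yara) > 5,120 (Hana) > 4,680 (Zane) > 3,930 (Noor) > 3,460 (Ben) > …
Mira is highest → pays own bid, £8,170.

Mira pays £8,170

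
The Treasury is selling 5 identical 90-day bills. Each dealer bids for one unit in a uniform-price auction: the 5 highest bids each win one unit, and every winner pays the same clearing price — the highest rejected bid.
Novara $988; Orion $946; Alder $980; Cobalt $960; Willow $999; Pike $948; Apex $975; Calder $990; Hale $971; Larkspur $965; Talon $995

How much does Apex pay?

Apex pays $0

Bids ranked high→low: 999 (Willow), 995 (Talon), 990 (Calder), 988 (Novara), 980 (Alder), 975 (Apex), 971 (Hale), …
The 5 highest are Willow, Talon, Calder, Novara, Alder.
First losing bid is Apex's $975, which sets the uniform price.
Apex does not win → pays $0.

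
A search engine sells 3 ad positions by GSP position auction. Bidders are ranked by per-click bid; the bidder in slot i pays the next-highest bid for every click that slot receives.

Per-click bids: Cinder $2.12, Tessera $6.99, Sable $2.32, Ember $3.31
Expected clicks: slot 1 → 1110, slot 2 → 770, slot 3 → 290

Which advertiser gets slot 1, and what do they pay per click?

Ranked by bid: $6.99 (Tessera) > $3.31 (Ember) > $2.32 (Sable) > $2.12 (Cinder)
Slot 1 goes to the first-ranked bidder, Tessera, who pays the next bid down: $3.31/click.

Tessera; $3.31 per click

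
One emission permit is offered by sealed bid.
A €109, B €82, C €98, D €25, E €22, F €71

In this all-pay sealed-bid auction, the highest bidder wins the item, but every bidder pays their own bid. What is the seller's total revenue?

All-pay sealed-bid auction: the highest bidder wins the item, but every bidder pays their own bid.
Bids in order: 109 (A) > 98 (C) > 82 (B) > 71 (F) > 25 (D) > 22 (E)
A wins with the top bid; all bids are sunk regardless.
Every bidder forfeits their bid regardless of winning.
Revenue = 109 + 82 + 98 + 25 + 22 + 71 = €407.

Total revenue: €407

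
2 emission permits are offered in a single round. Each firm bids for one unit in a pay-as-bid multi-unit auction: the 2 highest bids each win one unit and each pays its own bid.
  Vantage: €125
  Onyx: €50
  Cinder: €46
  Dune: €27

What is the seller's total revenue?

Sorting: 125 (Vantage), 50 (Onyx), 46 (Cinder), 27 (Dune)
Winners (2 units): Vantage, Onyx.
Total revenue = 125 + 50 = €175.

Total revenue: €175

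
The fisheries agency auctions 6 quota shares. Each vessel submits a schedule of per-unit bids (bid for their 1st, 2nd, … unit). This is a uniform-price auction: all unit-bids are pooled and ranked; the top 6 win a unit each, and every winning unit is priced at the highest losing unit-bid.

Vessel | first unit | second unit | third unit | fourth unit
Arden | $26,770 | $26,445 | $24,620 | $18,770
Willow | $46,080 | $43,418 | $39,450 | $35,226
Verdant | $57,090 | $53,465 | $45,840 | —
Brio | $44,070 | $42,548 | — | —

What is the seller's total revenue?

Merging the schedules and taking the best 6: 57,090 (Verdant-1), 53,465 (Verdant-2), 46,080 (Willow-1), 45,840 (Verdant-3), 44,070 (Brio-1), 43,418 (Willow-2)
First bid not allocated: $42,548.
Allocation: Brio 1, Verdant 3, Willow 2. Every unit priced at $42,548.
Revenue = 6 × 42,548 = $255,288.

Total revenue: $255,288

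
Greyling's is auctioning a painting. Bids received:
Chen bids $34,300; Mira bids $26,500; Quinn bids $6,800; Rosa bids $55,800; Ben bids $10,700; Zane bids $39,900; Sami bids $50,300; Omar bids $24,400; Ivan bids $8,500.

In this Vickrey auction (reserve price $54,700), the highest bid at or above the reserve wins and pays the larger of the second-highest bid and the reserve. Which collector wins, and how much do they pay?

Rosa pays $54,700

Bids in order: 55,800 (Rosa) > 50,300 (Sami) > 39,900 (Zane) > 34,300 (Chen) > 26,500 (Mira) > 24,400 (Omar) > …
Highest eligible bid: Rosa at $55,800.
max(second-highest $50,300, reserve $54,700) = $54,700.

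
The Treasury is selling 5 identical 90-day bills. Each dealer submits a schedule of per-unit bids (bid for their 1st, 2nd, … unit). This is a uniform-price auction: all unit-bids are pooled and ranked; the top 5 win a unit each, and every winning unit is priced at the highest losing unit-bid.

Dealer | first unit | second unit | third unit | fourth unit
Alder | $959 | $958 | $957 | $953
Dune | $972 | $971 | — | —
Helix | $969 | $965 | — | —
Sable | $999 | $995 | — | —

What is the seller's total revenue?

Merging the schedules and taking the best 5: 999 (Sable-1), 995 (Sable-2), 972 (Dune-1), 971 (Dune-2), 969 (Helix-1)
First bid not allocated: $965.
Allocation: Dune 2, Helix 1, Sable 2. Every unit priced at $965.
Revenue = 5 × 965 = $4,825.

Total revenue: $4,825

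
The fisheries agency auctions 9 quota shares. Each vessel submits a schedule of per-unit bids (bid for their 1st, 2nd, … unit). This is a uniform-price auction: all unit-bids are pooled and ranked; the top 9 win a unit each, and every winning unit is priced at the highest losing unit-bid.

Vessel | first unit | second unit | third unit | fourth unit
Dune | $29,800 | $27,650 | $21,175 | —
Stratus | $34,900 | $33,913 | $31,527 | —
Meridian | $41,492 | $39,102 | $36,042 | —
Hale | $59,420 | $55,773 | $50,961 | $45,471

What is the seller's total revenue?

Merging the schedules and taking the best 9: 59,420 (Hale-1), 55,773 (Hale-2), 50,961 (Hale-3), 45,471 (Hale-4), 41,492 (Meridian-1), 39,102 (Meridian-2), 36,042 (Meridian-3), 34,900 (Stratus-1), 33,913 (Stratus-2)
The (k+1)-th unit-bid is $31,527.
Allocation: Hale 4, Meridian 3, Stratus 2. Every unit priced at $31,527.
Revenue = 9 × 31,527 = $283,743.

Total revenue: $283,743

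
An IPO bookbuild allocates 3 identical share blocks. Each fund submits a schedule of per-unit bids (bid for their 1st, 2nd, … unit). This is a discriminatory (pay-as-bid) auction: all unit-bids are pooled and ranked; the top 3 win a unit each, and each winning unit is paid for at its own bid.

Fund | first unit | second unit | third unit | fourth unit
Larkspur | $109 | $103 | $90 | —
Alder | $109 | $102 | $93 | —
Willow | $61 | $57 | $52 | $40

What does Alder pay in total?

Pooled unit-bids ranked (top 3): 109 (Larkspur-1), 109 (Alder-1), 103 (Larkspur-2)
Next rejected bid: $102 (not a price — pay-as-bid).
Alder's winning unit-bids: 109 = $109.

Alder pays $109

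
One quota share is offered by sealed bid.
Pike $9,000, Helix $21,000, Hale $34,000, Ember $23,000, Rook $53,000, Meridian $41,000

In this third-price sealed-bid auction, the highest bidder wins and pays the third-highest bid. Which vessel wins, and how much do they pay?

Bids ranked: 53,000 (Rook) > 41,000 (Meridian) > 34,000 (Hale) > 23,000 (Ember) > 21,000 (Helix) > 9,000 (Pike)
Rook wins; payment is bid #3 in the ranking = $34,000.

Rook pays $34,000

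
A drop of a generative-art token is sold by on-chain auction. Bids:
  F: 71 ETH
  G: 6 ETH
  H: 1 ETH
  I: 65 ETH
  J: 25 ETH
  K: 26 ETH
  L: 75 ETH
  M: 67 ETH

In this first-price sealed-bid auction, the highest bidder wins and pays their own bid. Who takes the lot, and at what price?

Bids ranked: 75 (L) > 71 (F) > 67 (M) > 65 (I) > 26 (K) > 25 (J) > …
First-price: L pays what they bid, 75 ETH.

L pays 75 ETH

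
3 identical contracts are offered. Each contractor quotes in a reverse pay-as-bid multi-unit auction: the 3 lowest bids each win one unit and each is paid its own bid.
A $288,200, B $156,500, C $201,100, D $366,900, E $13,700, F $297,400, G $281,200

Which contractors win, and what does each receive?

Ordering the bids: 13,700 (E), 156,500 (B), 201,100 (C), 281,200 (G), 288,200 (A), …
Winners (3 units): E, B, C.
Each winner is paid its own bid: E $13,700, B $156,500, C $201,100.

E $13,700, B $156,500, C $201,100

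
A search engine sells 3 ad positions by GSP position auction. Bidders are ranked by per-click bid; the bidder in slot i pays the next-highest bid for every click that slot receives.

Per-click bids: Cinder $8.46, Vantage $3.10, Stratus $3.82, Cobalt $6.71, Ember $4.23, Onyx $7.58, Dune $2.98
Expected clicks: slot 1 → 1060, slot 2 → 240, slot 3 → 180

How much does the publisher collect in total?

Per-click bids in order: $8.46 (Cinder) > $7.58 (Onyx) > $6.71 (Cobalt) > $4.23 (Ember) > …
Slot 1: Cinder pays $7.58 × 1060 = $8034.80
Slot 2: Onyx pays $6.71 × 240 = $1610.40
Slot 3: Cobalt pays $4.23 × 180 = $761.40
Total = $10406.60

Total revenue: $10406.60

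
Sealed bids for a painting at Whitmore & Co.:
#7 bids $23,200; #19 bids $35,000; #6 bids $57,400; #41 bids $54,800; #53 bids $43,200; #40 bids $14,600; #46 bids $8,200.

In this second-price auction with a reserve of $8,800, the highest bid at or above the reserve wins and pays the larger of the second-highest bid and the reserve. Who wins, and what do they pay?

#6 pays $54,800

Bids ranked: 57,400 (#6) > 54,800 (#41) > 43,200 (#53) > 35,000 (#19) > 23,200 (#7) > 14,600 (#40) > …
#6 has the top bid at or above the reserve ($57,400).
Second-highest bid $54,800 exceeds the reserve $8,800 → payment $54,800.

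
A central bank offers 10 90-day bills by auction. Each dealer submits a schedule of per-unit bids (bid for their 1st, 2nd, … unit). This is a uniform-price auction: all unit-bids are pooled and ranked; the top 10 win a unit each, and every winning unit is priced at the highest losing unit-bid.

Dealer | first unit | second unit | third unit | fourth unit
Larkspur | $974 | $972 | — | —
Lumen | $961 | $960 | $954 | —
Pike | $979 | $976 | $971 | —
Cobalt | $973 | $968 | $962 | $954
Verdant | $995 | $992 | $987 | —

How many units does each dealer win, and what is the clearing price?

Merging the schedules and taking the best 10: 995 (Verdant-1), 992 (Verdant-2), 987 (Verdant-3), 979 (Pike-1), 976 (Pike-2), 974 (Larkspur-1), 973 (Cobalt-1), 972 (Larkspur-2), 971 (Pike-3), 968 (Cobalt-2)
Highest rejected unit-bid = $962.
Allocation: Cobalt 2, Larkspur 2, Pike 3, Verdant 3.

Cobalt 2, Larkspur 2, Pike 3, Verdant 3; clearing price $962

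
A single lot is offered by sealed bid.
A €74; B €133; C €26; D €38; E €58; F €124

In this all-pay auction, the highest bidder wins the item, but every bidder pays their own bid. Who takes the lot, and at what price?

All-pay auction: the highest bidder wins the item, but every bidder pays their own bid.
Sorting bids: 133 (B) > 124 (F) > 74 (A) > 58 (E) > 38 (D) > 26 (C)
B wins with the top bid; all bids are sunk regardless.

B pays €133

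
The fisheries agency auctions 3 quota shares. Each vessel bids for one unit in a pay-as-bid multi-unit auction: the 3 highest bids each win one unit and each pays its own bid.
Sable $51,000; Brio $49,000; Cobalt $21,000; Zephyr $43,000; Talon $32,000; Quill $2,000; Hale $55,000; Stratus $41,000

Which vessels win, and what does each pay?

Hale $55,000, Sable $51,000, Brio $49,000

Sorting: 55,000 (Hale), 51,000 (Sable), 49,000 (Brio), 43,000 (Zephyr), 41,000 (Stratus), …
Top 3: Hale, Sable, Brio.
Each winner pays its own bid: Hale $55,000, Sable $51,000, Brio $49,000.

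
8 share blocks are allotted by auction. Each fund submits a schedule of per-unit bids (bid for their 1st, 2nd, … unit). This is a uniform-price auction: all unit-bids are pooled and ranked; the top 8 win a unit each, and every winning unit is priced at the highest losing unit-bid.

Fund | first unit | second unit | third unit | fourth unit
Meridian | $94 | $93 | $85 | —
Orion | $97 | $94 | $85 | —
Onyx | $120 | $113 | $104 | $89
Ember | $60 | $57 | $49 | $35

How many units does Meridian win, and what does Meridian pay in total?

Meridian: 2 units, pays $170

Pooled unit-bids ranked (top 8): 120 (Onyx-1), 113 (Onyx-2), 104 (Onyx-3), 97 (Orion-1), 94 (Meridian-1), 94 (Orion-2), 93 (Meridian-2), 89 (Onyx-4)
Highest rejected unit-bid = $85.
Meridian wins 2 unit(s) at $85 each.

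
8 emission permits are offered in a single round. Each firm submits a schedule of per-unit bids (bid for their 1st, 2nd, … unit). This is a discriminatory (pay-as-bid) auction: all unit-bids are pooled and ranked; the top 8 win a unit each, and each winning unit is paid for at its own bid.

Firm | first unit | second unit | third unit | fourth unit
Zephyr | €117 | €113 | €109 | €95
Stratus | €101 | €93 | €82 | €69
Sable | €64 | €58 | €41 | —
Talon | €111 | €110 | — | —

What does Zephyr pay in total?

Zephyr pays €434

Merging the schedules and taking the best 8: 117 (Zephyr-1), 113 (Zephyr-2), 111 (Talon-1), 110 (Talon-2), 109 (Zephyr-3), 101 (Stratus-1), 95 (Zephyr-4), 93 (Stratus-2)
Next rejected bid: €82 (not a price — pay-as-bid).
Zephyr's winning unit-bids: 117 + 113 + 109 + 95 = €434.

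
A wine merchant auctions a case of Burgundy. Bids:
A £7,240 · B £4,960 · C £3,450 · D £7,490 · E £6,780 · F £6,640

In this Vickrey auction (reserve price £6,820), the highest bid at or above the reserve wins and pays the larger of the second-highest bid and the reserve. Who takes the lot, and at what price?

D pays £7,240

Rule: the highest bid at or above the reserve wins and pays the larger of the second-highest bid and the reserve.
Bids ranked: 7,490 (D) > 7,240 (A) > 6,780 (E) > 6,640 (F) > 4,960 (B) > 3,450 (C)
D has the top bid at or above the reserve (£7,490).
Second-highest bid £7,240 exceeds the reserve £6,820 → payment £7,240.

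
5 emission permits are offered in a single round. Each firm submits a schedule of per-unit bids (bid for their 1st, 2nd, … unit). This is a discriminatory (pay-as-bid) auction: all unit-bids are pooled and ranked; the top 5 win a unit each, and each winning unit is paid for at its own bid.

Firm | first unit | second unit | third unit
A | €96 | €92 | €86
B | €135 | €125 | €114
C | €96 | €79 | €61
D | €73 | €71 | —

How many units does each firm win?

Merging the schedules and taking the best 5: 135 (B-1), 125 (B-2), 114 (B-3), 96 (A-1), 96 (C-1)
Next rejected bid: €92 (not a price — pay-as-bid).
Allocation: A 1, B 3, C 1.

A 1, B 3, C 1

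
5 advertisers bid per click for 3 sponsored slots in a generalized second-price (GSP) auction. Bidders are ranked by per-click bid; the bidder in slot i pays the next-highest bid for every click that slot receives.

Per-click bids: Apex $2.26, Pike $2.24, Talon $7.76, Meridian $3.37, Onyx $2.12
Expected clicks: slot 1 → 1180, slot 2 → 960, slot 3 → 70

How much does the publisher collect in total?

Total revenue: $6303.00

Ranked by bid: $7.76 (Talon) > $3.37 (Meridian) > $2.26 (Apex) > $2.24 (Pike) > …
Slot 1: Talon pays $3.37 × 1180 = $3976.60
Slot 2: Meridian pays $2.26 × 960 = $2169.60
Slot 3: Apex pays $2.24 × 70 = $156.80
Total = $6303.00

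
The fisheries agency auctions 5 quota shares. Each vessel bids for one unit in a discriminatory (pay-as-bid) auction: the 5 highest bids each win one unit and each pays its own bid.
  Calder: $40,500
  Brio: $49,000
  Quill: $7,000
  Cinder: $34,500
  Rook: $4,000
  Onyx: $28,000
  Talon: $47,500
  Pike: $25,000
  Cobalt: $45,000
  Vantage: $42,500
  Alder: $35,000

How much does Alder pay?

Ordering the bids: 49,000 (Brio), 47,500 (Talon), 45,000 (Cobalt), 42,500 (Vantage), 40,500 (Calder), 35,000 (Alder), 34,500 (Cinder), …
Winners (5 units): Brio, Talon, Cobalt, Vantage, Calder.
Alder does not win → $0.

Alder pays $0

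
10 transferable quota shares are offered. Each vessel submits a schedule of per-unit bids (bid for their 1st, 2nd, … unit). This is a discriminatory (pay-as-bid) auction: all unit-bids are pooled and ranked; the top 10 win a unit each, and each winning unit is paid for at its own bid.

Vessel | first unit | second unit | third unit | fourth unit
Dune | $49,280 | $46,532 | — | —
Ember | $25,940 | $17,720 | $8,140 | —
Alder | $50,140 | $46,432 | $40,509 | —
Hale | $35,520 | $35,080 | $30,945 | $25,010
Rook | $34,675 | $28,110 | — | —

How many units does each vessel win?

Alder 3, Dune 2, Hale 3, Rook 2

All unit-bids, highest first — top 10: 50,140 (Alder-1), 49,280 (Dune-1), 46,532 (Dune-2), 46,432 (Alder-2), 40,509 (Alder-3), 35,520 (Hale-1), 35,080 (Hale-2), 34,675 (Rook-1), 30,945 (Hale-3), 28,110 (Rook-2)
Next rejected bid: $25,940 (not a price — pay-as-bid).
Allocation: Alder 3, Dune 2, Hale 3, Rook 2.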